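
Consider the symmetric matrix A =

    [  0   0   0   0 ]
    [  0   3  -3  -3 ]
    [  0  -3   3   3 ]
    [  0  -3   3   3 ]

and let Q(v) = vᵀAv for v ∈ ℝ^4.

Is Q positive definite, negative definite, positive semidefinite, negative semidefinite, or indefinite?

Congruent diagonalization of A (simultaneous row and column reduction) yields pivots 0, 3, 0, 0.
That gives 1 positive, 3 zero pivots.
Hence Q is positive semidefinite.

positive semidefinite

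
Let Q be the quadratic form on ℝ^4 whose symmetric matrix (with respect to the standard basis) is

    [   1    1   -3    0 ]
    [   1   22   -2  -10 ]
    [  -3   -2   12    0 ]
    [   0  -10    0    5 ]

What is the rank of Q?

4

Row-reducing A symmetrically gives the diagonal entries 1, 21, 62/21, 5/31.
That gives 4 positive pivots.
The rank is the number of nonzero pivots: 4.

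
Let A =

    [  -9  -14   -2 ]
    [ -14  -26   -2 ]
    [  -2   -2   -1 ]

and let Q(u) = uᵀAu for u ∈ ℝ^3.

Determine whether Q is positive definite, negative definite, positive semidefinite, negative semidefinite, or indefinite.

negative definite

Row-reducing A symmetrically gives the diagonal entries -9, -38/9, -5/19.
Counting signs: 3 negative.
Hence Q is negative definite.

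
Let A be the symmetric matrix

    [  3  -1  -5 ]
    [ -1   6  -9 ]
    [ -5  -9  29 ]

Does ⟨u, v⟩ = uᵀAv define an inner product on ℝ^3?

Leading principal minors: Δ_1 = 3, Δ_2 = 17, Δ_3 = 10.
All leading principal minors are positive, so by Sylvester's criterion Q is positive definite.
⟨·,·⟩ is an inner product exactly when A is positive definite.

yes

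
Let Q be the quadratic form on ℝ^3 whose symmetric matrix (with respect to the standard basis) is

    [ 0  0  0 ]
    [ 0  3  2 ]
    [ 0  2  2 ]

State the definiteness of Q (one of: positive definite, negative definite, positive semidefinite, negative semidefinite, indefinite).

positive semidefinite

Symmetric row and column elimination reduces A to a congruent diagonal form with pivots 0, 3, 2/3.
Counting signs: 2 positive, 1 zero.
Hence Q is positive semidefinite.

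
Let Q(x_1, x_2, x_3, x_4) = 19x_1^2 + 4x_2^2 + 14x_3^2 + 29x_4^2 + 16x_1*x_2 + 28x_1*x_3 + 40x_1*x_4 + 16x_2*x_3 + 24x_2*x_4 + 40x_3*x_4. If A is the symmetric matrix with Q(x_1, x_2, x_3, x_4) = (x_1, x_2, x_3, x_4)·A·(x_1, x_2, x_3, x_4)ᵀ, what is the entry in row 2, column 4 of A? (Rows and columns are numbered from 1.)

The coefficient of x_2·x_4 in Q is 24. For a symmetric A this equals A[2,4] + A[4,2] = 2·A[2,4].
So A[2,4] = 24/2 = 12.

12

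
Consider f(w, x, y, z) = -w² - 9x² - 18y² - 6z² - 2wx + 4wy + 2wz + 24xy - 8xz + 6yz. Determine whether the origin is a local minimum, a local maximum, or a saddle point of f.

The Hessian at the origin is H = [[-2, -2, 4, 2], [-2, -18, 24, -8], [4, 24, -36, 6], [2, -8, 6, -12]].
Congruent diagonalization of H (simultaneous row and column reduction) yields pivots -2, -16, -3, -5/3.
Counting signs: 4 negative.
H is negative definite, so the origin is a strict local maximum.

local maximum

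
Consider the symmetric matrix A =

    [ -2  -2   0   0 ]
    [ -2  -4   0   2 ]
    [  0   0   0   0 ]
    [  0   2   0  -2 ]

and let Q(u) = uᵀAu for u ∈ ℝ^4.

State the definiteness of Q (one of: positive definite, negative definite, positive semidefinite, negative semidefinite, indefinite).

negative semidefinite

Symmetric row and column elimination reduces A to a congruent diagonal form with pivots -2, -2, 0, 0.
That gives 2 negative, 2 zero pivots.
Hence Q is negative semidefinite.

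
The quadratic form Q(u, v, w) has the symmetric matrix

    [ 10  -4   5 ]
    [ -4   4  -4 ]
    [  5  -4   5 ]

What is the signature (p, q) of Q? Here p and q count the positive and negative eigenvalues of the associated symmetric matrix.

Symmetric row and column elimination reduces A to a congruent diagonal form with pivots 10, 12/5, 5/6.
That gives 3 positive pivots.

(3, 0)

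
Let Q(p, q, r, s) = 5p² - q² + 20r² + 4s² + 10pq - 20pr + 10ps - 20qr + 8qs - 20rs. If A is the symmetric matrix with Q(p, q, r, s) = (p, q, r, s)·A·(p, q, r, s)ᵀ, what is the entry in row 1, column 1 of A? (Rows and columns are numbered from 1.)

The coefficient of p² in Q is 5, and that is exactly A[1,1].

5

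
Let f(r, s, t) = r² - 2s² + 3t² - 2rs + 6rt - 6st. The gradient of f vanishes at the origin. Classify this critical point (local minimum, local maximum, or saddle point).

The Hessian at the origin is H = [[2, -2, 6], [-2, -4, -6], [6, -6, 6]].
Symmetric row and column elimination reduces H to a congruent diagonal form with pivots 2, -6, -12.
So there are 1 positive, 2 negative pivots.
H is indefinite, so the origin is a saddle point.

saddle point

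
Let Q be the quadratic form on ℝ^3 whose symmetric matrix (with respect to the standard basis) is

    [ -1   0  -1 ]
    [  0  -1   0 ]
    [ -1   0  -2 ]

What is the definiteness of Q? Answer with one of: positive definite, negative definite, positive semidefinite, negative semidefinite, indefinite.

Symmetric row and column elimination reduces A to a congruent diagonal form with pivots -1, -1, -1.
Counting signs: 3 negative.
Hence Q is negative definite.

negative definite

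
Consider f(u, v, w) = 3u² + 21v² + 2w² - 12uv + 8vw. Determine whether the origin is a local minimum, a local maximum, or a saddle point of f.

The Hessian at the origin is H = [[6, -12, 0], [-12, 42, 8], [0, 8, 4]].
Symmetric row and column elimination reduces H to a congruent diagonal form with pivots 6, 18, 4/9.
So there are 3 positive pivots.
H is positive definite, so the origin is a strict local minimum.

local minimum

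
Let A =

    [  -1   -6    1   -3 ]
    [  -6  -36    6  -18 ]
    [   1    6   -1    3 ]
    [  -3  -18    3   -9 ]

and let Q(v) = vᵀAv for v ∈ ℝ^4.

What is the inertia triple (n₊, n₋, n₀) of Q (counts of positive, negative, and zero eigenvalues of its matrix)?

(0, 1, 3)

Symmetric row and column elimination reduces A to a congruent diagonal form with pivots -1, 0, 0, 0.
That gives 1 negative, 3 zero pivots.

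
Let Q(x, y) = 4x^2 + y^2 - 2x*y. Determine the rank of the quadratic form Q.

Write A = [[4, -1], [-1, 1]].
An LDLᵀ factorisation of A has diagonal entries 4, 3/4.
That gives 2 positive pivots.
The rank is the number of nonzero pivots: 2.

2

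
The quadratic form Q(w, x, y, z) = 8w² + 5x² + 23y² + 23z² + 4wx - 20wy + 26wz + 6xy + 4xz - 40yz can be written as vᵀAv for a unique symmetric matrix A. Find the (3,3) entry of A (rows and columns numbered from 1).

23

The coefficient of y² in Q is 23, and that is exactly A[3,3].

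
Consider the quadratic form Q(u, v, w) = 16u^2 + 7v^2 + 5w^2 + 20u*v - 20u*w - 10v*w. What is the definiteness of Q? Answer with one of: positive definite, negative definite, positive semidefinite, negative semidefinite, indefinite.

indefinite

Write A = [[16, 10, -10], [10, 7, -5], [-10, -5, 5]].
Applying the same elementary operations to the rows and columns of A produces a congruent diagonal matrix with entries 16, 3/4, -10/3.
Counting signs: 2 positive, 1 negative.
Hence Q is indefinite.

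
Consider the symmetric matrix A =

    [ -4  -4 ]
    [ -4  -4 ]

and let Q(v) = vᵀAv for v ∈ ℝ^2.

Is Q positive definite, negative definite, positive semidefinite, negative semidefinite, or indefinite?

For the 2×2 matrix [[-4, -4], [-4, -4]]: det = -4·-4 − (-4)² = 0, trace = -8.
det = 0 so one eigenvalue is zero; the form is semidefinite with the sign of the trace.

negative semidefinite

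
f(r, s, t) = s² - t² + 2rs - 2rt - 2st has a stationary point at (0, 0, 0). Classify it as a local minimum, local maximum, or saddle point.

saddle point

The Hessian at the origin is H = [[0, 2, -2], [2, 2, -2], [-2, -2, -2]].
H is indefinite, so the origin is a saddle point.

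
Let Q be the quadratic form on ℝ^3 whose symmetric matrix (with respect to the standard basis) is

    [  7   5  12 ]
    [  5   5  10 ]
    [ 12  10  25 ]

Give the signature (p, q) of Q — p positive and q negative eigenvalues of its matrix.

An LDLᵀ factorisation of A has diagonal entries 7, 10/7, 3.
So there are 3 positive pivots.

(3, 0)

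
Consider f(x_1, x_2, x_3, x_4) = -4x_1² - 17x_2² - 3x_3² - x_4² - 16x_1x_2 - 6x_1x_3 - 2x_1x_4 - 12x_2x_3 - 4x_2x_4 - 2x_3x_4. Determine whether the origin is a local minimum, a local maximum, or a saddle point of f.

The Hessian at the origin is H = [[-8, -16, -6, -2], [-16, -34, -12, -4], [-6, -12, -6, -2], [-2, -4, -2, -2]].
Applying the same elementary operations to the rows and columns of H produces a congruent diagonal matrix with entries -8, -2, -3/2, -4/3.
Counting signs: 4 negative.
H is negative definite, so the origin is a strict local maximum.

local maximum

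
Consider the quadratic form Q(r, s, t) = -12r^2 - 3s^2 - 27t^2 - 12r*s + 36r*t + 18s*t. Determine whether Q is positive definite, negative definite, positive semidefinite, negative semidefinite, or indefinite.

negative semidefinite

Write A = [[-12, -6, 18], [-6, -3, 9], [18, 9, -27]].
Applying the same elementary operations to the rows and columns of A produces a congruent diagonal matrix with entries -12, 0, 0.
So there are 1 negative, 2 zero pivots.
Hence Q is negative semidefinite.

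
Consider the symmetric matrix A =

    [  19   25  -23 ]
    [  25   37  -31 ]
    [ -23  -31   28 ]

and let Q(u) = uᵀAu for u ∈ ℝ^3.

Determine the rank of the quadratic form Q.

3

Row-reducing A symmetrically gives the diagonal entries 19, 78/19, 1/39.
So there are 3 positive pivots.
The rank is the number of nonzero pivots: 3.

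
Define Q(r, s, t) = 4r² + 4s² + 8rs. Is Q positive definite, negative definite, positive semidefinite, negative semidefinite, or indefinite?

positive semidefinite

Write A = [[4, 4, 0], [4, 4, 0], [0, 0, 0]].
Row-reducing A symmetrically gives the diagonal entries 4, 0, 0.
Counting signs: 1 positive, 2 zero.
Hence Q is positive semidefinite.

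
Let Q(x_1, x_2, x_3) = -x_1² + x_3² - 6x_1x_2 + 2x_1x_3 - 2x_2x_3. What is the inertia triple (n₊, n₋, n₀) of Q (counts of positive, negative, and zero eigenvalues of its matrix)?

The associated matrix is A = [[-1, -3, 1], [-3, 0, -1], [1, -1, 1]].
Symmetric row and column elimination reduces A to a congruent diagonal form with pivots -1, 9, 2/9.
So there are 2 positive, 1 negative pivots.

(2, 1, 0)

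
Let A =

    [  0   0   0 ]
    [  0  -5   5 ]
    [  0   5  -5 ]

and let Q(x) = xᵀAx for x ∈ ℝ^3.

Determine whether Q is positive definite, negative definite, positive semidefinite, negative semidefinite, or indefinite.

Row-reducing A symmetrically gives the diagonal entries 0, -5, 0.
So there are 1 negative, 2 zero pivots.
Hence Q is negative semidefinite.

negative semidefinite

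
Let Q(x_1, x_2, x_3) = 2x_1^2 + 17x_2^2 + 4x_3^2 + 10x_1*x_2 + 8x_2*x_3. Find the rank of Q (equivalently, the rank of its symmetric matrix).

3

The symmetric matrix is A = [[2, 5, 0], [5, 17, 4], [0, 4, 4]].
Applying the same elementary operations to the rows and columns of A produces a congruent diagonal matrix with entries 2, 9/2, 4/9.
So there are 3 positive pivots.
The rank is the number of nonzero pivots: 3.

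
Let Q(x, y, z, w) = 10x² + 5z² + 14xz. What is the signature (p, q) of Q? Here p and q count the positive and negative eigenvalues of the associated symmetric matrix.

(2, 0)

The symmetric matrix is A = [[10, 0, 7, 0], [0, 0, 0, 0], [7, 0, 5, 0], [0, 0, 0, 0]].
Row-reducing A symmetrically gives the diagonal entries 10, 0, 1/10, 0.
So there are 2 positive, 2 zero pivots.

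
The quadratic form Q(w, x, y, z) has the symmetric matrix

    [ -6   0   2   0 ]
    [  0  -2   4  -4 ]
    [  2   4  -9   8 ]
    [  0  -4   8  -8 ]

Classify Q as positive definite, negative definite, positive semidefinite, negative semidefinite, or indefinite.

negative semidefinite

Applying the same elementary operations to the rows and columns of A produces a congruent diagonal matrix with entries -6, -2, -1/3, 0.
That gives 3 negative, 1 zero pivots.
Hence Q is negative semidefinite.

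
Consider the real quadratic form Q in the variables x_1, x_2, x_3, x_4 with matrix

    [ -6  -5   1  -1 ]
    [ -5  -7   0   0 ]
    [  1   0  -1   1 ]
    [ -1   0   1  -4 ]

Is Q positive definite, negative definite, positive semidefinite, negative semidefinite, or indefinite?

Row-reducing A symmetrically gives the diagonal entries -6, -17/6, -10/17, -3.
Counting signs: 4 negative.
Hence Q is negative definite.

negative definite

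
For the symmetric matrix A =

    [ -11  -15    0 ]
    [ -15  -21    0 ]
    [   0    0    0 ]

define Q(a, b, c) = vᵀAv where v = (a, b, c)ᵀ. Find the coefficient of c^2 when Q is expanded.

0

The coefficient of c^2 is the diagonal entry A[3,3] = 0.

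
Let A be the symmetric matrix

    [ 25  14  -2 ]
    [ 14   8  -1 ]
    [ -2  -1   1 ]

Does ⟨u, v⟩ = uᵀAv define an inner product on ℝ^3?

yes

Leading principal minors: Δ_1 = 25, Δ_2 = 4, Δ_3 = 3.
All leading principal minors are positive, so by Sylvester's criterion Q is positive definite.
⟨·,·⟩ is an inner product exactly when A is positive definite.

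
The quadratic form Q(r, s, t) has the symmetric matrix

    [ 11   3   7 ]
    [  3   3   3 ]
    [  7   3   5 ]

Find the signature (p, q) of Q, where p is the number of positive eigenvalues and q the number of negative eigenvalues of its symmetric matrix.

Row-reducing A symmetrically gives the diagonal entries 11, 24/11, 0.
That gives 2 positive, 1 zero pivots.

(2, 0)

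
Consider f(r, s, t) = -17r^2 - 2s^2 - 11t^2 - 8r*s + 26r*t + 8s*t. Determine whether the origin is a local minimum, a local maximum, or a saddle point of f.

local maximum

The Hessian at the origin is H = [[-34, -8, 26], [-8, -4, 8], [26, 8, -22]].
Congruent diagonalization of H (simultaneous row and column reduction) yields pivots -34, -36/17, -4/9.
That gives 3 negative pivots.
H is negative definite, so the origin is a strict local maximum.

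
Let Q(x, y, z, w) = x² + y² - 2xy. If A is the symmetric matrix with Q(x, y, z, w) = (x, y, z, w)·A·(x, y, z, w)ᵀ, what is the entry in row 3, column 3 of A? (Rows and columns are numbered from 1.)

The coefficient of z² in Q is 0, and that is exactly A[3,3].

0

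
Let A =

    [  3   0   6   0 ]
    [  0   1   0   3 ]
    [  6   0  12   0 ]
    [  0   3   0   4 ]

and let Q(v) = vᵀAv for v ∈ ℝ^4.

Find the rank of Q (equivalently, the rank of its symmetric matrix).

3

Row-reducing A symmetrically gives the diagonal entries 3, 1, 0, -5.
Counting signs: 2 positive, 1 negative, 1 zero.
The rank is the number of nonzero pivots: 3.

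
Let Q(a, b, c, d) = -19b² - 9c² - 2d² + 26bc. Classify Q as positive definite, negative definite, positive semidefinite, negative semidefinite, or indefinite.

Write A = [[0, 0, 0, 0], [0, -19, 13, 0], [0, 13, -9, 0], [0, 0, 0, -2]].
Congruent diagonalization of A (simultaneous row and column reduction) yields pivots 0, -19, -2/19, -2.
That gives 3 negative, 1 zero pivots.
Hence Q is negative semidefinite.

negative semidefinite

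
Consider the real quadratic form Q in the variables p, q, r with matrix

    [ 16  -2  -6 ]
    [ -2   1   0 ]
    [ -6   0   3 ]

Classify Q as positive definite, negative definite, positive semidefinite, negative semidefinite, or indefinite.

positive semidefinite

Symmetric row and column elimination reduces A to a congruent diagonal form with pivots 16, 3/4, 0.
That gives 2 positive, 1 zero pivots.
Hence Q is positive semidefinite.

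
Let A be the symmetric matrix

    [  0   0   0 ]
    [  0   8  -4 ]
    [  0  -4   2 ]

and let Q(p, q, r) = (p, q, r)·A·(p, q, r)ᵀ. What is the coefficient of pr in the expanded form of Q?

The coefficient of pr is A[1,3] + A[3,1] = 2·0 = 0.

0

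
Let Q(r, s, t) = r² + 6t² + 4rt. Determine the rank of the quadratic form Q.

The symmetric matrix is A = [[1, 0, 2], [0, 0, 0], [2, 0, 6]].
Congruent diagonalization of A (simultaneous row and column reduction) yields pivots 1, 0, 2.
Counting signs: 2 positive, 1 zero.
The rank is the number of nonzero pivots: 2.

2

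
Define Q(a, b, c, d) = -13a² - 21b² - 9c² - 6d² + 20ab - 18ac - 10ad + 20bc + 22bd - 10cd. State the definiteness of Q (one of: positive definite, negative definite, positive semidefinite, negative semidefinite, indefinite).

negative definite

Write A = [[-13, 10, -9, -5], [10, -21, 10, 11], [-9, 10, -9, -5], [-5, 11, -5, -6]].
Row-reducing A symmetrically gives the diagonal entries -13, -173/13, -356/173, -20/89.
Counting signs: 4 negative.
Hence Q is negative definite.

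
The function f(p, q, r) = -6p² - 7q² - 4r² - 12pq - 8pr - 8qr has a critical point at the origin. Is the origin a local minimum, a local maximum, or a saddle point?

local maximum

The Hessian at the origin is H = [[-12, -12, -8], [-12, -14, -8], [-8, -8, -8]].
Row-reducing H symmetrically gives the diagonal entries -12, -2, -8/3.
So there are 3 negative pivots.
H is negative definite, so the origin is a strict local maximum.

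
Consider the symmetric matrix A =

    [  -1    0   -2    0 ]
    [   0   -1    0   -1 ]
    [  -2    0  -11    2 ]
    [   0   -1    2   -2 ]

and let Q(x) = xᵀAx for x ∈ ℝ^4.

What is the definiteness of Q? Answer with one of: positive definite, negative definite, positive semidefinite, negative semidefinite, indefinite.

negative definite

Leading principal minors: Δ_1 = -1, Δ_2 = 1, Δ_3 = -7, Δ_4 = 3.
The signs alternate starting with Δ_1 < 0, so by Sylvester's criterion Q is negative definite.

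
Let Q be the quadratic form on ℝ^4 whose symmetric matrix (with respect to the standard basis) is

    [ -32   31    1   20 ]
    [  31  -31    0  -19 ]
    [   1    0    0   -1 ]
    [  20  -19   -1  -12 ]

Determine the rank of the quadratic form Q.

An LDLᵀ factorisation of A has diagonal entries -32, -31/32, 1, 20/31.
That gives 2 positive, 2 negative pivots.
The rank is the number of nonzero pivots: 4.

4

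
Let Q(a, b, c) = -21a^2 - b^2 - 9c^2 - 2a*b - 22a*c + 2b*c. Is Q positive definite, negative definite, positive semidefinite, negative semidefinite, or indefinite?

negative definite

The symmetric matrix is A = [[-21, -1, -11], [-1, -1, 1], [-11, 1, -9]].
Row-reducing A symmetrically gives the diagonal entries -21, -20/21, -4/5.
Counting signs: 3 negative.
Hence Q is negative definite.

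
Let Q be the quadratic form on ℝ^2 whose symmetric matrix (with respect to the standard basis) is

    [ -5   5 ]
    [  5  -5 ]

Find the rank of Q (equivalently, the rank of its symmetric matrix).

Symmetric row and column elimination reduces A to a congruent diagonal form with pivots -5, 0.
So there are 1 negative, 1 zero pivots.
The rank is the number of nonzero pivots: 1.

1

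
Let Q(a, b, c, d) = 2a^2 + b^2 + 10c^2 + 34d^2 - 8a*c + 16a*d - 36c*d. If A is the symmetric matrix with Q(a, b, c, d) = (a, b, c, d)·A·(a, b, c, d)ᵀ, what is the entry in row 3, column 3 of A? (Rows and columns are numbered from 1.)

10

The coefficient of c^2 in Q is 10, and that is exactly A[3,3].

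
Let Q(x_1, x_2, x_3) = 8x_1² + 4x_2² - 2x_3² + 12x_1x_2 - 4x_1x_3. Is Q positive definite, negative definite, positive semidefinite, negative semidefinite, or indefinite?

indefinite

The associated matrix is A = [[8, 6, -2], [6, 4, 0], [-2, 0, -2]].
Congruent diagonalization of A (simultaneous row and column reduction) yields pivots 8, -1/2, 2.
Counting signs: 2 positive, 1 negative.
Hence Q is indefinite.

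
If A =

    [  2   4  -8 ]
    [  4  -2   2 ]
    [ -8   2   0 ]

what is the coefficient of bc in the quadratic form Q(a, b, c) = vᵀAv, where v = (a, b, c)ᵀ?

The coefficient of bc is A[2,3] + A[3,2] = 2·2 = 4.

4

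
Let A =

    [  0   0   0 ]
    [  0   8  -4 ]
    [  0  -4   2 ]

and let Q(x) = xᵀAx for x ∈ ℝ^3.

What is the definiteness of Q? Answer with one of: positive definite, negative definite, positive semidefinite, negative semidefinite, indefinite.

positive semidefinite

Symmetric row and column elimination reduces A to a congruent diagonal form with pivots 0, 8, 0.
So there are 1 positive, 2 zero pivots.
Hence Q is positive semidefinite.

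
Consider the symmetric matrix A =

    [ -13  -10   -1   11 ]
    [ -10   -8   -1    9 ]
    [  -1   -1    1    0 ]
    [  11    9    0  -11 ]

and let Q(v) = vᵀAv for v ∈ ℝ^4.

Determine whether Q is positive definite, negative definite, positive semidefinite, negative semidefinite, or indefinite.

indefinite

Congruent diagonalization of A (simultaneous row and column reduction) yields pivots -13, -4/13, 5/4, -2.
Counting signs: 1 positive, 3 negative.
Hence Q is indefinite.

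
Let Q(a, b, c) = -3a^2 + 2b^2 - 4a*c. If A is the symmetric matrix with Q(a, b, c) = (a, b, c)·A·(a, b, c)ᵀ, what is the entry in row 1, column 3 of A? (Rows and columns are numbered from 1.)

The coefficient of a·c in Q is -4. For a symmetric A this equals A[1,3] + A[3,1] = 2·A[1,3].
So A[1,3] = -4/2 = -2.

-2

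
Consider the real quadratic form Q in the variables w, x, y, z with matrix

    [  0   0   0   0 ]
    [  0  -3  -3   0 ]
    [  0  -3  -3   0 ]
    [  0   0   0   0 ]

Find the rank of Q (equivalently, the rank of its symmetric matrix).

Congruent diagonalization of A (simultaneous row and column reduction) yields pivots 0, -3, 0, 0.
Counting signs: 1 negative, 3 zero.
The rank is the number of nonzero pivots: 1.

1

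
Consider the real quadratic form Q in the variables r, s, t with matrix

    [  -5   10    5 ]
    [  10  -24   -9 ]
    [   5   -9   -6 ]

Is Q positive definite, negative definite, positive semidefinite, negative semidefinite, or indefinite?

negative definite

Leading principal minors: Δ_1 = -5, Δ_2 = 20, Δ_3 = -15.
The signs alternate starting with Δ_1 < 0, so by Sylvester's criterion Q is negative definite.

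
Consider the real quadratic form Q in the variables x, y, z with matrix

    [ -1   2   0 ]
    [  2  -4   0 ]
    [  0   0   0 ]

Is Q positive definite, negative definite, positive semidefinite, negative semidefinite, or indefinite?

Row-reducing A symmetrically gives the diagonal entries -1, 0, 0.
So there are 1 negative, 2 zero pivots.
Hence Q is negative semidefinite.

negative semidefinite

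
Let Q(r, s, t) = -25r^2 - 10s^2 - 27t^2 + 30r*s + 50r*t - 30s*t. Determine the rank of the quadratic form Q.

The symmetric matrix is A = [[-25, 15, 25], [15, -10, -15], [25, -15, -27]].
Symmetric row and column elimination reduces A to a congruent diagonal form with pivots -25, -1, -2.
Counting signs: 3 negative.
The rank is the number of nonzero pivots: 3.

3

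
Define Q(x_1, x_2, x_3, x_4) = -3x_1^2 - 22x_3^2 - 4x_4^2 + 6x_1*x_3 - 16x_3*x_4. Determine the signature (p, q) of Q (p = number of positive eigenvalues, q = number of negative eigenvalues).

(0, 3)

Write A = [[-3, 0, 3, 0], [0, 0, 0, 0], [3, 0, -22, -8], [0, 0, -8, -4]].
Congruent diagonalization of A (simultaneous row and column reduction) yields pivots -3, 0, -19, -12/19.
So there are 3 negative, 1 zero pivots.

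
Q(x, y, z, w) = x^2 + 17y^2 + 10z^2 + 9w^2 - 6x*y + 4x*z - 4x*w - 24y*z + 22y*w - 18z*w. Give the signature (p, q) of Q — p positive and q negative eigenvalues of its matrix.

(4, 0)

The associated matrix is A = [[1, -3, 2, -2], [-3, 17, -12, 11], [2, -12, 10, -9], [-2, 11, -9, 9]].
An LDLᵀ factorisation of A has diagonal entries 1, 8, 3/2, 5/6.
So there are 4 positive pivots.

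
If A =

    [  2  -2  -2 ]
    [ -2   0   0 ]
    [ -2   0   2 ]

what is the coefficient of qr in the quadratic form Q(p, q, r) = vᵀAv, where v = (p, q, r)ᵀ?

The coefficient of qr is A[2,3] + A[3,2] = 2·0 = 0.

0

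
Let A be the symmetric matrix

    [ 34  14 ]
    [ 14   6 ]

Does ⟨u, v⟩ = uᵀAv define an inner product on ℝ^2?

An LDLᵀ factorisation of A has diagonal entries 34, 4/17.
That gives 2 positive pivots.
Hence Q is positive definite.
⟨·,·⟩ is an inner product exactly when A is positive definite.

yes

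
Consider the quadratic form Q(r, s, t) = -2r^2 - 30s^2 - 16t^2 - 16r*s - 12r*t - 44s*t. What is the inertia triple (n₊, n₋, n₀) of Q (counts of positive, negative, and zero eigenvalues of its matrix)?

The associated matrix is A = [[-2, -8, -6], [-8, -30, -22], [-6, -22, -16]].
Row-reducing A symmetrically gives the diagonal entries -2, 2, 0.
So there are 1 positive, 1 negative, 1 zero pivots.

(1, 1, 1)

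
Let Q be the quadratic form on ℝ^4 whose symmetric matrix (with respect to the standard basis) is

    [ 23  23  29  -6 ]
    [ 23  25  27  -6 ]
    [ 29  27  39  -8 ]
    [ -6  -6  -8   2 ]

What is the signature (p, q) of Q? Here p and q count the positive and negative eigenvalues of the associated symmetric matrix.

Congruent diagonalization of A (simultaneous row and column reduction) yields pivots 23, 2, 10/23, 0.
So there are 3 positive, 1 zero pivots.

(3, 0)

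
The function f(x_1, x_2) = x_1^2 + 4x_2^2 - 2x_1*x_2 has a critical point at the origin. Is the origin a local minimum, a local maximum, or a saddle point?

local minimum

The Hessian at the origin is H = [[2, -2], [-2, 8]].
det H = 2·8 − (-2)² = 12 > 0 and H[1,1] = 2 > 0, so H is positive definite.
Therefore the origin is a local minimum.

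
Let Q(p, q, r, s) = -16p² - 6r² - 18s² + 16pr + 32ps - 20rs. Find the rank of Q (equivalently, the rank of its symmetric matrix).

The associated matrix is A = [[-16, 0, 8, 16], [0, 0, 0, 0], [8, 0, -6, -10], [16, 0, -10, -18]].
Congruent diagonalization of A (simultaneous row and column reduction) yields pivots -16, 0, -2, 0.
Counting signs: 2 negative, 2 zero.
The rank is the number of nonzero pivots: 2.

2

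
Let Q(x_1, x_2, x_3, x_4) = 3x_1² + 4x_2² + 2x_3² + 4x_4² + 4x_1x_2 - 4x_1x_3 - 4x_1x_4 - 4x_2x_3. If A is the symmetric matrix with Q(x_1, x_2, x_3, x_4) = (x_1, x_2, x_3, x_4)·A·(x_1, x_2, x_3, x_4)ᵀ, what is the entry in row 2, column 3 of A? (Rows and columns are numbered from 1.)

-2

The coefficient of x_2·x_3 in Q is -4. For a symmetric A this equals A[2,3] + A[3,2] = 2·A[2,3].
So A[2,3] = -4/2 = -2.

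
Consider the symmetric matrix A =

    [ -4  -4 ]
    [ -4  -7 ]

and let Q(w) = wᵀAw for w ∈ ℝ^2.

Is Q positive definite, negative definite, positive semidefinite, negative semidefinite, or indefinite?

negative definite

For the 2×2 matrix [[-4, -4], [-4, -7]]: det = -4·-7 − (-4)² = 12, trace = -11.
det > 0 so both eigenvalues share the sign of the trace; trace = -11 < 0 ⇒ both negative.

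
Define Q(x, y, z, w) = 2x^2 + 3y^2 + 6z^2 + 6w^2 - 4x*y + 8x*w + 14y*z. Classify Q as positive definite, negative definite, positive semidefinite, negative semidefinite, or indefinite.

The symmetric matrix is A = [[2, -2, 0, 4], [-2, 3, 7, 0], [0, 7, 6, 0], [4, 0, 0, 6]].
Applying the same elementary operations to the rows and columns of A produces a congruent diagonal matrix with entries 2, 1, -43, 10/43.
So there are 3 positive, 1 negative pivots.
Hence Q is indefinite.

indefinite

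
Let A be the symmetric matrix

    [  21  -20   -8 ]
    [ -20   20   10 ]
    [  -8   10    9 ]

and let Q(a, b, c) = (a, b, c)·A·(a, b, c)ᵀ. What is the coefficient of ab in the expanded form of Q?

-40

The coefficient of ab is A[1,2] + A[2,1] = 2·(-20) = -40.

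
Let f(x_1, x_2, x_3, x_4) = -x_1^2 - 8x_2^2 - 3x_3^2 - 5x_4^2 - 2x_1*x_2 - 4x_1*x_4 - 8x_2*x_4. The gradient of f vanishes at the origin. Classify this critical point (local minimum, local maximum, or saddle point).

local maximum

The Hessian at the origin is H = [[-2, -2, 0, -4], [-2, -16, 0, -8], [0, 0, -6, 0], [-4, -8, 0, -10]].
Symmetric row and column elimination reduces H to a congruent diagonal form with pivots -2, -14, -6, -6/7.
Counting signs: 4 negative.
H is negative definite, so the origin is a strict local maximum.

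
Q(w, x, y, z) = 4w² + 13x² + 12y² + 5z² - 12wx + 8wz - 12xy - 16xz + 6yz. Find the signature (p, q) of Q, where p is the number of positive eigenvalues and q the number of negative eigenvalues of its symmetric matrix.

(3, 0)

The associated matrix is A = [[4, -6, 0, 4], [-6, 13, -6, -8], [0, -6, 12, 3], [4, -8, 3, 5]].
Congruent diagonalization of A (simultaneous row and column reduction) yields pivots 4, 4, 3, 0.
That gives 3 positive, 1 zero pivots.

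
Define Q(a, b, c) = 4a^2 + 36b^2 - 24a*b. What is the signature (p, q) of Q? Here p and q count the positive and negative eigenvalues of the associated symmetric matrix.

Write A = [[4, -12, 0], [-12, 36, 0], [0, 0, 0]].
Applying the same elementary operations to the rows and columns of A produces a congruent diagonal matrix with entries 4, 0, 0.
Counting signs: 1 positive, 2 zero.

(1, 0)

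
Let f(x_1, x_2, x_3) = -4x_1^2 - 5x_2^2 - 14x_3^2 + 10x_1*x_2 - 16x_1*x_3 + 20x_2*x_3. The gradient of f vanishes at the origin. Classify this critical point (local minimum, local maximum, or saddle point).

saddle point

The Hessian at the origin is H = [[-8, 10, -16], [10, -10, 20], [-16, 20, -28]].
An LDLᵀ factorisation of H has diagonal entries -8, 5/2, 4.
Counting signs: 2 positive, 1 negative.
H is indefinite, so the origin is a saddle point.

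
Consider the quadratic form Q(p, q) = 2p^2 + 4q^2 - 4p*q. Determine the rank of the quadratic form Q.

The symmetric matrix is A = [[2, -2], [-2, 4]].
Symmetric row and column elimination reduces A to a congruent diagonal form with pivots 2, 2.
That gives 2 positive pivots.
The rank is the number of nonzero pivots: 2.

2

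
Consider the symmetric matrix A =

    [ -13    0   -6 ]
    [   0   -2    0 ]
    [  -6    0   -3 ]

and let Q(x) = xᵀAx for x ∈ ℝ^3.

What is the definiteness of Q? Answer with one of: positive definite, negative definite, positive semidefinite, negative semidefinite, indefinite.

negative definite

Leading principal minors: Δ_1 = -13, Δ_2 = 26, Δ_3 = -6.
The signs alternate starting with Δ_1 < 0, so by Sylvester's criterion Q is negative definite.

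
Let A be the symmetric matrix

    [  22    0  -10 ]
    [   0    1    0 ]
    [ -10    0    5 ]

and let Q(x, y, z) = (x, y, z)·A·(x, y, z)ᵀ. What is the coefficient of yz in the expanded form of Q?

0

The coefficient of yz is A[2,3] + A[3,2] = 2·0 = 0.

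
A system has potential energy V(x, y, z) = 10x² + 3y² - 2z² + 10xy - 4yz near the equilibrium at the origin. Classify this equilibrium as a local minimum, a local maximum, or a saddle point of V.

saddle point

The Hessian at the origin is H = [[20, 10, 0], [10, 6, -4], [0, -4, -4]].
An LDLᵀ factorisation of H has diagonal entries 20, 1, -20.
That gives 2 positive, 1 negative pivots.
H is indefinite, so the origin is a saddle point.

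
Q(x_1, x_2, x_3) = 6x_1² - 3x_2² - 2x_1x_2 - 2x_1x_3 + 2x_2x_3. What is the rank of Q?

3

The symmetric matrix is A = [[6, -1, -1], [-1, -3, 1], [-1, 1, 0]].
An LDLᵀ factorisation of A has diagonal entries 6, -19/6, 1/19.
So there are 2 positive, 1 negative pivots.
The rank is the number of nonzero pivots: 3.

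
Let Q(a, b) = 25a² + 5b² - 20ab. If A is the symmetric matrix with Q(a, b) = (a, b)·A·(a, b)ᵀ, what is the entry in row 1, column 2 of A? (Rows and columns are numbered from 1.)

-10

The coefficient of a·b in Q is -20. For a symmetric A this equals A[1,2] + A[2,1] = 2·A[1,2].
So A[1,2] = -20/2 = -10.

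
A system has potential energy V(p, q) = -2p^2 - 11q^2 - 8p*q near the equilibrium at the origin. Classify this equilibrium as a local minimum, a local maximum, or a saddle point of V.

The Hessian at the origin is H = [[-4, -8], [-8, -22]].
det H = -4·-22 − (-8)² = 24 > 0 and H[1,1] = -4 < 0, so H is negative definite.
Therefore the origin is a local maximum.

local maximum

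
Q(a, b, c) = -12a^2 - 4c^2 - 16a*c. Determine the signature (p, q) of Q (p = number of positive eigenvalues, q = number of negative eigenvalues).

(1, 1)

The symmetric matrix is A = [[-12, 0, -8], [0, 0, 0], [-8, 0, -4]].
Applying the same elementary operations to the rows and columns of A produces a congruent diagonal matrix with entries -12, 0, 4/3.
Counting signs: 1 positive, 1 negative, 1 zero.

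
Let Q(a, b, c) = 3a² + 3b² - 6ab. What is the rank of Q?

1

The associated matrix is A = [[3, -3, 0], [-3, 3, 0], [0, 0, 0]].
Row-reducing A symmetrically gives the diagonal entries 3, 0, 0.
So there are 1 positive, 2 zero pivots.
The rank is the number of nonzero pivots: 1.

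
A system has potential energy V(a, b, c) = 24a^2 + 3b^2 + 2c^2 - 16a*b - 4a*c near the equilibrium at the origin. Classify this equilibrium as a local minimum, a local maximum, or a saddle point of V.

The Hessian at the origin is H = [[48, -16, -4], [-16, 6, 0], [-4, 0, 4]].
Symmetric row and column elimination reduces H to a congruent diagonal form with pivots 48, 2/3, 1.
Counting signs: 3 positive.
H is positive definite, so the origin is a strict local minimum.

local minimum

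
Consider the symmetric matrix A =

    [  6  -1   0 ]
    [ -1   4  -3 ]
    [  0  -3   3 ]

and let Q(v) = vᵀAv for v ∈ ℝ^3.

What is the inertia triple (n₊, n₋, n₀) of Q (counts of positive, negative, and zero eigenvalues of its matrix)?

(3, 0, 0)

Congruent diagonalization of A (simultaneous row and column reduction) yields pivots 6, 23/6, 15/23.
So there are 3 positive pivots.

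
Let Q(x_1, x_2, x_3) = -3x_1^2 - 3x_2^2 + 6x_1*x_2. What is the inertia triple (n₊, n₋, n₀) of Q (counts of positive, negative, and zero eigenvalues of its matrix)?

The associated matrix is A = [[-3, 3, 0], [3, -3, 0], [0, 0, 0]].
Congruent diagonalization of A (simultaneous row and column reduction) yields pivots -3, 0, 0.
Counting signs: 1 negative, 2 zero.

(0, 1, 2)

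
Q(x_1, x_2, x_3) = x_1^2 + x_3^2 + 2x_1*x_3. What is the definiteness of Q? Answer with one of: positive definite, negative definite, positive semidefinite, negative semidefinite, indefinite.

positive semidefinite

Write A = [[1, 0, 1], [0, 0, 0], [1, 0, 1]].
Symmetric row and column elimination reduces A to a congruent diagonal form with pivots 1, 0, 0.
That gives 1 positive, 2 zero pivots.
Hence Q is positive semidefinite.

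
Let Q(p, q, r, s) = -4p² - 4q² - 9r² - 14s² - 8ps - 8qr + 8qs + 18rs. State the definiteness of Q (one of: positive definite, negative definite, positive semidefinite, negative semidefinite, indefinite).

The symmetric matrix of Q is A = [[-4, 0, 0, -4], [0, -4, -4, 4], [0, -4, -9, 9], [-4, 4, 9, -14]].
Leading principal minors: Δ_1 = -4, Δ_2 = 16, Δ_3 = -80, Δ_4 = 80.
The signs alternate starting with Δ_1 < 0, so by Sylvester's criterion Q is negative definite.

negative definite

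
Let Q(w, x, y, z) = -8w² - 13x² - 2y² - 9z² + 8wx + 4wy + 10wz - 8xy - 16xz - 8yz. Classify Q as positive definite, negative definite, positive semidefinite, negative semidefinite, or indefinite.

negative definite

The symmetric matrix is A = [[-8, 4, 2, 5], [4, -13, -4, -8], [2, -4, -2, -4], [5, -8, -4, -9]].
Applying the same elementary operations to the rows and columns of A produces a congruent diagonal matrix with entries -8, -11, -15/22, -5/6.
Counting signs: 4 negative.
Hence Q is negative definite.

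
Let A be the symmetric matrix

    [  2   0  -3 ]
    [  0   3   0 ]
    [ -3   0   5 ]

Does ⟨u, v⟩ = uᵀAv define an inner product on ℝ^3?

yes

Leading principal minors: Δ_1 = 2, Δ_2 = 6, Δ_3 = 3.
All leading principal minors are positive, so by Sylvester's criterion Q is positive definite.
⟨·,·⟩ is an inner product exactly when A is positive definite.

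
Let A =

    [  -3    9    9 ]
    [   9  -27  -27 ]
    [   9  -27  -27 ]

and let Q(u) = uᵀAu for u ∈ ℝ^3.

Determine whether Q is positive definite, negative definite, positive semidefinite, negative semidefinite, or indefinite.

Applying the same elementary operations to the rows and columns of A produces a congruent diagonal matrix with entries -3, 0, 0.
Counting signs: 1 negative, 2 zero.
Hence Q is negative semidefinite.

negative semidefinite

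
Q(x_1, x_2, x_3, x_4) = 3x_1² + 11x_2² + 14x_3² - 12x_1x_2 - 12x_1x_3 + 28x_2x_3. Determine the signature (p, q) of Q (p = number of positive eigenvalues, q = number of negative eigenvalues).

The associated matrix is A = [[3, -6, -6, 0], [-6, 11, 14, 0], [-6, 14, 14, 0], [0, 0, 0, 0]].
Applying the same elementary operations to the rows and columns of A produces a congruent diagonal matrix with entries 3, -1, 6, 0.
So there are 2 positive, 1 negative, 1 zero pivots.

(2, 1)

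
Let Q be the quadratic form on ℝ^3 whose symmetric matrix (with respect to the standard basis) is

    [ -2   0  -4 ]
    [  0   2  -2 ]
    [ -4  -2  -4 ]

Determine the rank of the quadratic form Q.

Applying the same elementary operations to the rows and columns of A produces a congruent diagonal matrix with entries -2, 2, 2.
Counting signs: 2 positive, 1 negative.
The rank is the number of nonzero pivots: 3.

3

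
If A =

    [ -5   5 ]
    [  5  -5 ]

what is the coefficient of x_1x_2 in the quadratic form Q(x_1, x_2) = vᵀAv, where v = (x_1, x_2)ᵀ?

10

The coefficient of x_1x_2 is A[1,2] + A[2,1] = 2·5 = 10.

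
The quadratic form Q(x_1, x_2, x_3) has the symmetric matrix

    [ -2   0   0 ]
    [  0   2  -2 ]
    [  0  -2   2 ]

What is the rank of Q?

Row-reducing A symmetrically gives the diagonal entries -2, 2, 0.
So there are 1 positive, 1 negative, 1 zero pivots.
The rank is the number of nonzero pivots: 2.

2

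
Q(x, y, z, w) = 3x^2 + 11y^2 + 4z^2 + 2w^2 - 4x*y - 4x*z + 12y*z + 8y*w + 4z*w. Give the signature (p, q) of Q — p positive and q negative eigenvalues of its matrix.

(4, 0)

The symmetric matrix is A = [[3, -2, -2, 0], [-2, 11, 6, 4], [-2, 6, 4, 2], [0, 4, 2, 2]].
An LDLᵀ factorisation of A has diagonal entries 3, 29/3, 12/29, 1/3.
That gives 4 positive pivots.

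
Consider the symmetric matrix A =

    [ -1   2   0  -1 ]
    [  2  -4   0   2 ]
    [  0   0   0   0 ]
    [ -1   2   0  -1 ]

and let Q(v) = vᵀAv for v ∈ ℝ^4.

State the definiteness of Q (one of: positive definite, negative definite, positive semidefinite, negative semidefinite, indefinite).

Congruent diagonalization of A (simultaneous row and column reduction) yields pivots -1, 0, 0, 0.
So there are 1 negative, 3 zero pivots.
Hence Q is negative semidefinite.

negative semidefinite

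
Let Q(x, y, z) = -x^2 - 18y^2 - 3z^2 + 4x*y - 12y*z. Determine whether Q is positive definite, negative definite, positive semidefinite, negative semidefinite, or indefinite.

negative definite

The symmetric matrix of Q is A = [[-1, 2, 0], [2, -18, -6], [0, -6, -3]].
Leading principal minors: Δ_1 = -1, Δ_2 = 14, Δ_3 = -6.
The signs alternate starting with Δ_1 < 0, so by Sylvester's criterion Q is negative definite.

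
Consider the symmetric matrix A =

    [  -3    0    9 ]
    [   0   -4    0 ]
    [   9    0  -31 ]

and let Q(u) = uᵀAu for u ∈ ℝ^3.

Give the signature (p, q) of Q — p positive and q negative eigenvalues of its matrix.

(0, 3)

Symmetric row and column elimination reduces A to a congruent diagonal form with pivots -3, -4, -4.
That gives 3 negative pivots.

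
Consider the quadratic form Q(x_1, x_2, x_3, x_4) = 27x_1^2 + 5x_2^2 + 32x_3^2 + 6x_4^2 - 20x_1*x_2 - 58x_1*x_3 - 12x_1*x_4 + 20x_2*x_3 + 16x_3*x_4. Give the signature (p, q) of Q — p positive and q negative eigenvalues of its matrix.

Write A = [[27, -10, -29, -6], [-10, 5, 10, 0], [-29, 10, 32, 8], [-6, 0, 8, 6]].
Symmetric row and column elimination reduces A to a congruent diagonal form with pivots 27, 35/27, 3/7, 2/3.
Counting signs: 4 positive.

(4, 0)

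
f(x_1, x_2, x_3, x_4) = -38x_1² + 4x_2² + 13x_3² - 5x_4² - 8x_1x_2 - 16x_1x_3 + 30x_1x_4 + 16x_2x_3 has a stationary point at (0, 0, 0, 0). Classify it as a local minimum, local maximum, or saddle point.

saddle point

The Hessian at the origin is H = [[-76, -8, -16, 30], [-8, 8, 16, 0], [-16, 16, 26, 0], [30, 0, 0, -10]].
Symmetric row and column elimination reduces H to a congruent diagonal form with pivots -76, 168/19, -6, 5/7.
Counting signs: 2 positive, 2 negative.
H is indefinite, so the origin is a saddle point.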